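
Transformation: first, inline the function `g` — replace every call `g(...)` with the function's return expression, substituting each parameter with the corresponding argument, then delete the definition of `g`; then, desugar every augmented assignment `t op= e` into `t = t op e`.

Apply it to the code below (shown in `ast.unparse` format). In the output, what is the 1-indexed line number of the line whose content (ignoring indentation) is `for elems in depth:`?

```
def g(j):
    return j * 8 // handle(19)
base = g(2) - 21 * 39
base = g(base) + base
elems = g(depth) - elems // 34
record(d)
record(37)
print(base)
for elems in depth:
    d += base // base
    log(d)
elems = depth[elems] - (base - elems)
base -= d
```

7

Transformed code:
base = 2 * 8 // handle(19) - 21 * 39
base = base * 8 // handle(19) + base
elems = depth * 8 // handle(19) - elems // 34
record(d)
record(37)
print(base)
for elems in depth:
    d = d + base // base
    log(d)
elems = depth[elems] - (base - elems)
base = base - d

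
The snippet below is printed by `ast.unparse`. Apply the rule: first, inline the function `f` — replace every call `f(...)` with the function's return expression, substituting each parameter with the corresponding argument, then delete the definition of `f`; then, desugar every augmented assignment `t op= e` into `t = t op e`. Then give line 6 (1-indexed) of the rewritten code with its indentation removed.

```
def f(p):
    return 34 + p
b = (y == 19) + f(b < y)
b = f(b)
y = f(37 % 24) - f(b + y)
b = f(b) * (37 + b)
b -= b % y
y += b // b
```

y = y + b // b

Transformed code:
b = (y == 19) + (34 + (b < y))
b = 34 + b
y = 34 + 37 % 24 - (34 + (b + y))
b = (34 + b) * (37 + b)
b = b - b % y
y = y + b // b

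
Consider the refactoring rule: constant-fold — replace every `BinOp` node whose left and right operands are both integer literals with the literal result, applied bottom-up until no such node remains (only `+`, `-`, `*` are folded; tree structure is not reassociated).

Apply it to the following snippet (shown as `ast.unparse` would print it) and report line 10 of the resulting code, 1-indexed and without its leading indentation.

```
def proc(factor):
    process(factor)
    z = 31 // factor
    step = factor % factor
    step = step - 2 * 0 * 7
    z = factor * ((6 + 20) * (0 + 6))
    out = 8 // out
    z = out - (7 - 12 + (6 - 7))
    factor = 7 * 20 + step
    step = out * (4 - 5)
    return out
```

Transformed code:
def proc(factor):
    process(factor)
    z = 31 // factor
    step = factor % factor
    step = step - 0
    z = factor * 156
    out = 8 // out
    z = out - -6
    factor = 140 + step
    step = out * -1
    return out

step = out * -1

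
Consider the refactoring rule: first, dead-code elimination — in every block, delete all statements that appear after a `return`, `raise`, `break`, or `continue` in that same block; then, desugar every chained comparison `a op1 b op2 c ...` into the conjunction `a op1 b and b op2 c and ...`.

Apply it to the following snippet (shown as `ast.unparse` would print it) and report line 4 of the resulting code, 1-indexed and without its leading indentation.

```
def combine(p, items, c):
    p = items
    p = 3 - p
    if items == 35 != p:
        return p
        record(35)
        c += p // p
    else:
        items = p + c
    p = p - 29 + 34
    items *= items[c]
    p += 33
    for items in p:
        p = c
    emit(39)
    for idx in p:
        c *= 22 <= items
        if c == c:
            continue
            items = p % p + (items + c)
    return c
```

if items == 35 and 35 != p:

Transformed code:
def combine(p, items, c):
    p = items
    p = 3 - p
    if items == 35 and 35 != p:
        return p
    else:
        items = p + c
    p = p - 29 + 34
    items *= items[c]
    p += 33
    for items in p:
        p = c
    emit(39)
    for idx in p:
        c *= 22 <= items
        if c == c:
            continue
    return c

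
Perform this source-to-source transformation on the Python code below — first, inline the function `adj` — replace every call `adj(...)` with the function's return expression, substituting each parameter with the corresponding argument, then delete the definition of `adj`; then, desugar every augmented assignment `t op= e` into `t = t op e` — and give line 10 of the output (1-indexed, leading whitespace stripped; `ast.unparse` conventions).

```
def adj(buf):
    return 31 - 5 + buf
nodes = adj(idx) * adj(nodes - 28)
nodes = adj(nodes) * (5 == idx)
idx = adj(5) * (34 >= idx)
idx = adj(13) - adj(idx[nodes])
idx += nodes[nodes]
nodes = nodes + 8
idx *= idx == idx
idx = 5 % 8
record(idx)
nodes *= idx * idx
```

Transformed code:
nodes = (31 - 5 + idx) * (31 - 5 + (nodes - 28))
nodes = (31 - 5 + nodes) * (5 == idx)
idx = (31 - 5 + 5) * (34 >= idx)
idx = 31 - 5 + 13 - (31 - 5 + idx[nodes])
idx = idx + nodes[nodes]
nodes = nodes + 8
idx = idx * (idx == idx)
idx = 5 % 8
record(idx)
nodes = nodes * (idx * idx)

nodes = nodes * (idx * idx)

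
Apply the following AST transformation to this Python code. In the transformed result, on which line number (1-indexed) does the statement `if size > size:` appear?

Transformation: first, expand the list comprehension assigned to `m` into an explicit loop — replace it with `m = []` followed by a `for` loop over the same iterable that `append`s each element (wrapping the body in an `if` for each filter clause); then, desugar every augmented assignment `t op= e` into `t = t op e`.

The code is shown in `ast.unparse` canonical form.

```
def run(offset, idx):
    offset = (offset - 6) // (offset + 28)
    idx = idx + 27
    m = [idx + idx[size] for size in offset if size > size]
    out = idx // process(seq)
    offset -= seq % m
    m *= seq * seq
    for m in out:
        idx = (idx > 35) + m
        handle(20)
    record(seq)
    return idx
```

6

Transformed code:
def run(offset, idx):
    offset = (offset - 6) // (offset + 28)
    idx = idx + 27
    m = []
    for size in offset:
        if size > size:
            m.append(idx + idx[size])
    out = idx // process(seq)
    offset = offset - seq % m
    m = m * (seq * seq)
    for m in out:
        idx = (idx > 35) + m
        handle(20)
    record(seq)
    return idx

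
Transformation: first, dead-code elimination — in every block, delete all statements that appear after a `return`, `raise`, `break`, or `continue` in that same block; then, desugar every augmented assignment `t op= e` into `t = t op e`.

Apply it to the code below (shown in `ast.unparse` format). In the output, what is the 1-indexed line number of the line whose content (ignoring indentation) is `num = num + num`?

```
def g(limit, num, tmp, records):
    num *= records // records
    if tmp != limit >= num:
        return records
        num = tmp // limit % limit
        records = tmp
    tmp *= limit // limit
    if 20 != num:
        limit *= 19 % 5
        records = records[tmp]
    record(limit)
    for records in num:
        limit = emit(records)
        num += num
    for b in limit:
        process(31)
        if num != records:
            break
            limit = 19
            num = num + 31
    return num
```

Transformed code:
def g(limit, num, tmp, records):
    num = num * (records // records)
    if tmp != limit >= num:
        return records
    tmp = tmp * (limit // limit)
    if 20 != num:
        limit = limit * (19 % 5)
        records = records[tmp]
    record(limit)
    for records in num:
        limit = emit(records)
        num = num + num
    for b in limit:
        process(31)
        if num != records:
            break
    return num

12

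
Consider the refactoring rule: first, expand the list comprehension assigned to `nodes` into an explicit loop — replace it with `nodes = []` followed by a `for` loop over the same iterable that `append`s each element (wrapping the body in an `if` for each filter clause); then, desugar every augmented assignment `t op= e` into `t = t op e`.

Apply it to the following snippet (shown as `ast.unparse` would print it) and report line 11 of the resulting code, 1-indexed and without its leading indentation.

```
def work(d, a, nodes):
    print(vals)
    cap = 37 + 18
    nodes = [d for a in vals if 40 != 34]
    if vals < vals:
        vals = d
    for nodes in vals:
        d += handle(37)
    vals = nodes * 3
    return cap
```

Transformed code:
def work(d, a, nodes):
    print(vals)
    cap = 37 + 18
    nodes = []
    for a in vals:
        if 40 != 34:
            nodes.append(d)
    if vals < vals:
        vals = d
    for nodes in vals:
        d = d + handle(37)
    vals = nodes * 3
    return cap

d = d + handle(37)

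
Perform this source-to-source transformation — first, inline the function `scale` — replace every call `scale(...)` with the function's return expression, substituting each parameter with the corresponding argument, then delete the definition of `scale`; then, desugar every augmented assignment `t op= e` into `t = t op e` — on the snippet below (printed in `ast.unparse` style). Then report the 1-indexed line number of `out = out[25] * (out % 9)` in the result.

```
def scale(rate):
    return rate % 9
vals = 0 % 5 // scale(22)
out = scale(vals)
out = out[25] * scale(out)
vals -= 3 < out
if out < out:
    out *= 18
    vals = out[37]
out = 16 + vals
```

3

Transformed code:
vals = 0 % 5 // (22 % 9)
out = vals % 9
out = out[25] * (out % 9)
vals = vals - (3 < out)
if out < out:
    out = out * 18
    vals = out[37]
out = 16 + vals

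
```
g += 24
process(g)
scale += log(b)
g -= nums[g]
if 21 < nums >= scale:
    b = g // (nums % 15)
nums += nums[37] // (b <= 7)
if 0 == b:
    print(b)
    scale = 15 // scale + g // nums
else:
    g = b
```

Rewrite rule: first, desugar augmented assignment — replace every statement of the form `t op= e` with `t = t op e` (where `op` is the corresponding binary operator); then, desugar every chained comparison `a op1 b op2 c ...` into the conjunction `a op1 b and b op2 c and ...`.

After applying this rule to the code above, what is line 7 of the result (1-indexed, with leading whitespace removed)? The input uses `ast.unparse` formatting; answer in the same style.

Transformed code:
g = g + 24
process(g)
scale = scale + log(b)
g = g - nums[g]
if 21 < nums and nums >= scale:
    b = g // (nums % 15)
nums = nums + nums[37] // (b <= 7)
if 0 == b:
    print(b)
    scale = 15 // scale + g // nums
else:
    g = b

nums = nums + nums[37] // (b <= 7)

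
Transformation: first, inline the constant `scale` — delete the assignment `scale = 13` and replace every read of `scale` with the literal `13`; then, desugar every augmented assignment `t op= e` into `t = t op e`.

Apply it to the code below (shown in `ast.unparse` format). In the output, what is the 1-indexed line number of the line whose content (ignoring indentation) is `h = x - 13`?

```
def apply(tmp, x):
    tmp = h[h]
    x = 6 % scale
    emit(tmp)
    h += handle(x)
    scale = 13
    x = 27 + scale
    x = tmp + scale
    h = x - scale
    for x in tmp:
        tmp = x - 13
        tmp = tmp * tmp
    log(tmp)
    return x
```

8

Transformed code:
def apply(tmp, x):
    tmp = h[h]
    x = 6 % 13
    emit(tmp)
    h = h + handle(x)
    x = 27 + 13
    x = tmp + 13
    h = x - 13
    for x in tmp:
        tmp = x - 13
        tmp = tmp * tmp
    log(tmp)
    return x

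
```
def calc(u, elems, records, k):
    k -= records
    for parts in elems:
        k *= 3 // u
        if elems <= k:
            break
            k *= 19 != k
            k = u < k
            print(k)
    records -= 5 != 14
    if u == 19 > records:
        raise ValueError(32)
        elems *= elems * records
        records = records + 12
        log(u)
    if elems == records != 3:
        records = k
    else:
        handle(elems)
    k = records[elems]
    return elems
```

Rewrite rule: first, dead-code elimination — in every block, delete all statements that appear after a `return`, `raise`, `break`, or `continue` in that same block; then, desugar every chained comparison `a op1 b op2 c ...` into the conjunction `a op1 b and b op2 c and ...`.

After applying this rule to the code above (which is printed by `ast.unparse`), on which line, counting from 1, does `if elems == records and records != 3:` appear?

Transformed code:
def calc(u, elems, records, k):
    k -= records
    for parts in elems:
        k *= 3 // u
        if elems <= k:
            break
    records -= 5 != 14
    if u == 19 and 19 > records:
        raise ValueError(32)
    if elems == records and records != 3:
        records = k
    else:
        handle(elems)
    k = records[elems]
    return elems

10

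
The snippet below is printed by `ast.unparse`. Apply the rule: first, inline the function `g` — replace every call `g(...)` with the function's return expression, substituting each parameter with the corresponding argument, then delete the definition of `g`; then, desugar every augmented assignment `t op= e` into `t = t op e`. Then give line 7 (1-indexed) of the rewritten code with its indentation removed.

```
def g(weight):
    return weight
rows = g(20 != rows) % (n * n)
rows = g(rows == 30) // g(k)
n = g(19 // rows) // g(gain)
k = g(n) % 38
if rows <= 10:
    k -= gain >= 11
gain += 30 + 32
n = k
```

gain = gain + (30 + 32)

Transformed code:
rows = (20 != rows) % (n * n)
rows = (rows == 30) // k
n = 19 // rows // gain
k = n % 38
if rows <= 10:
    k = k - (gain >= 11)
gain = gain + (30 + 32)
n = k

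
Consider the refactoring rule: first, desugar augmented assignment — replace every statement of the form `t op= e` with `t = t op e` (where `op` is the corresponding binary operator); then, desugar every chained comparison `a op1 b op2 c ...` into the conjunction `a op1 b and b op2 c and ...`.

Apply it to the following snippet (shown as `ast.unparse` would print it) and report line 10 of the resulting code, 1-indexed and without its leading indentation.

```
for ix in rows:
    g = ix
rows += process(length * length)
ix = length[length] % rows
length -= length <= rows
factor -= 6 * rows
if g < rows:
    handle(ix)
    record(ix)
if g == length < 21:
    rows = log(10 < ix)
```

Transformed code:
for ix in rows:
    g = ix
rows = rows + process(length * length)
ix = length[length] % rows
length = length - (length <= rows)
factor = factor - 6 * rows
if g < rows:
    handle(ix)
    record(ix)
if g == length and length < 21:
    rows = log(10 < ix)

if g == length and length < 21:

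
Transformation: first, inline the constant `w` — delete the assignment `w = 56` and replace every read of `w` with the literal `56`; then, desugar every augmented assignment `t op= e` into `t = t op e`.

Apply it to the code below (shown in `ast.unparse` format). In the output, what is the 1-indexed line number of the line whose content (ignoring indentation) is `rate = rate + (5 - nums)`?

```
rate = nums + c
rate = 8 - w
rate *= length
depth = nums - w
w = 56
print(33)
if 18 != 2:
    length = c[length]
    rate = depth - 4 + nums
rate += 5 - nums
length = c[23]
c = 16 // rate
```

9

Transformed code:
rate = nums + c
rate = 8 - 56
rate = rate * length
depth = nums - 56
print(33)
if 18 != 2:
    length = c[length]
    rate = depth - 4 + nums
rate = rate + (5 - nums)
length = c[23]
c = 16 // rate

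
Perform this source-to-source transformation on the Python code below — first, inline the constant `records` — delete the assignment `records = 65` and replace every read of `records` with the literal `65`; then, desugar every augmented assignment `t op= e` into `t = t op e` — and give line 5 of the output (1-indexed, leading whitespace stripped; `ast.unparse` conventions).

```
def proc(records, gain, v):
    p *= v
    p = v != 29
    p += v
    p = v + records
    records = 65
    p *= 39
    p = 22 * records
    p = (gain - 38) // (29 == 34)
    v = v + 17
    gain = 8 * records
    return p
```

Transformed code:
def proc(records, gain, v):
    p = p * v
    p = v != 29
    p = p + v
    p = v + 65
    p = p * 39
    p = 22 * 65
    p = (gain - 38) // (29 == 34)
    v = v + 17
    gain = 8 * 65
    return p

p = v + 65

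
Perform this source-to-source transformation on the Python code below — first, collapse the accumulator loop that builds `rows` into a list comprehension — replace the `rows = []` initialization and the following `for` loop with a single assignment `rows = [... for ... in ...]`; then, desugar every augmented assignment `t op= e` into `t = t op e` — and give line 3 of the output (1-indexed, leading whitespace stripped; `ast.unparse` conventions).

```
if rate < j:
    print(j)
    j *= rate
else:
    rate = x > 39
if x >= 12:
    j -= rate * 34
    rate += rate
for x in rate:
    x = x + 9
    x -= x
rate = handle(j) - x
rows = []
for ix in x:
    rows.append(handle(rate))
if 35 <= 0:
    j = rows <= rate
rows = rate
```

Transformed code:
if rate < j:
    print(j)
    j = j * rate
else:
    rate = x > 39
if x >= 12:
    j = j - rate * 34
    rate = rate + rate
for x in rate:
    x = x + 9
    x = x - x
rate = handle(j) - x
rows = [handle(rate) for ix in x]
if 35 <= 0:
    j = rows <= rate
rows = rate

j = j * rate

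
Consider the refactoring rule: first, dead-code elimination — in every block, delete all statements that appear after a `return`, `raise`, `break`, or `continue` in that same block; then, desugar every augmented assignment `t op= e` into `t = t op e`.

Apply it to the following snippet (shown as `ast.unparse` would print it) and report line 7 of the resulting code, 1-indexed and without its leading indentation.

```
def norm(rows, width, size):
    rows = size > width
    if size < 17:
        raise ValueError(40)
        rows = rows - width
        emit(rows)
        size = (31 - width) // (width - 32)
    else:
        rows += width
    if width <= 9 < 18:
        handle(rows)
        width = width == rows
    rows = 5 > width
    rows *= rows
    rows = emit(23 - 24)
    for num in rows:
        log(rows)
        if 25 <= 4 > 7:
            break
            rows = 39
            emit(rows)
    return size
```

Transformed code:
def norm(rows, width, size):
    rows = size > width
    if size < 17:
        raise ValueError(40)
    else:
        rows = rows + width
    if width <= 9 < 18:
        handle(rows)
        width = width == rows
    rows = 5 > width
    rows = rows * rows
    rows = emit(23 - 24)
    for num in rows:
        log(rows)
        if 25 <= 4 > 7:
            break
    return size

if width <= 9 < 18:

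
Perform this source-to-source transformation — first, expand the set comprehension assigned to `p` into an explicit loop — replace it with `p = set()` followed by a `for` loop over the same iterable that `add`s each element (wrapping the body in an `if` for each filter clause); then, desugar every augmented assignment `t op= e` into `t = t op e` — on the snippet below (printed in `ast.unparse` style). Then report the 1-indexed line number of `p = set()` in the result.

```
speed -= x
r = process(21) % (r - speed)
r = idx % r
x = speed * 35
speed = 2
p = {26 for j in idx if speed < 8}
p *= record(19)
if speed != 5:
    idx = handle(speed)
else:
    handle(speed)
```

Transformed code:
speed = speed - x
r = process(21) % (r - speed)
r = idx % r
x = speed * 35
speed = 2
p = set()
for j in idx:
    if speed < 8:
        p.add(26)
p = p * record(19)
if speed != 5:
    idx = handle(speed)
else:
    handle(speed)

6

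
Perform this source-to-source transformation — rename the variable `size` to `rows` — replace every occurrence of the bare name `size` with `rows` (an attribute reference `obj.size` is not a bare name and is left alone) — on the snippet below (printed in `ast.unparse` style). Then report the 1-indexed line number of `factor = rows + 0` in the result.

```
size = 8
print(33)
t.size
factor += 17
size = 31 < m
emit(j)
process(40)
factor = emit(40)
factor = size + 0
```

Transformed code:
rows = 8
print(33)
t.size
factor += 17
rows = 31 < m
emit(j)
process(40)
factor = emit(40)
factor = rows + 0

9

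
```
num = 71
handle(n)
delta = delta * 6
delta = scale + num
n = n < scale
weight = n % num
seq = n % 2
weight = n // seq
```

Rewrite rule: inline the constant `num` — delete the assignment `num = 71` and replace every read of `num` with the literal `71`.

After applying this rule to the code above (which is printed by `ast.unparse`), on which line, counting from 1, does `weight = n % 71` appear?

5

Transformed code:
handle(n)
delta = delta * 6
delta = scale + 71
n = n < scale
weight = n % 71
seq = n % 2
weight = n // seq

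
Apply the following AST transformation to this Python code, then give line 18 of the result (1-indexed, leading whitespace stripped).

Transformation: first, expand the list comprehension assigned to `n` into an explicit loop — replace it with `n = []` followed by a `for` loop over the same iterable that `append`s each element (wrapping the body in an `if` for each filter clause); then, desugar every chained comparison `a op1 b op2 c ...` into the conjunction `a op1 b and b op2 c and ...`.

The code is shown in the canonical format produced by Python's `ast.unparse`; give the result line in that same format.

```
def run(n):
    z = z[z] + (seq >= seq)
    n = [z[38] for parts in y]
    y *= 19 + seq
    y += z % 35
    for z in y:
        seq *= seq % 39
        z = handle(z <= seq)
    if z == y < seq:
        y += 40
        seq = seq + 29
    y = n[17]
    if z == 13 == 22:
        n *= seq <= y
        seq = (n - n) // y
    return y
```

Transformed code:
def run(n):
    z = z[z] + (seq >= seq)
    n = []
    for parts in y:
        n.append(z[38])
    y *= 19 + seq
    y += z % 35
    for z in y:
        seq *= seq % 39
        z = handle(z <= seq)
    if z == y and y < seq:
        y += 40
        seq = seq + 29
    y = n[17]
    if z == 13 and 13 == 22:
        n *= seq <= y
        seq = (n - n) // y
    return y

return y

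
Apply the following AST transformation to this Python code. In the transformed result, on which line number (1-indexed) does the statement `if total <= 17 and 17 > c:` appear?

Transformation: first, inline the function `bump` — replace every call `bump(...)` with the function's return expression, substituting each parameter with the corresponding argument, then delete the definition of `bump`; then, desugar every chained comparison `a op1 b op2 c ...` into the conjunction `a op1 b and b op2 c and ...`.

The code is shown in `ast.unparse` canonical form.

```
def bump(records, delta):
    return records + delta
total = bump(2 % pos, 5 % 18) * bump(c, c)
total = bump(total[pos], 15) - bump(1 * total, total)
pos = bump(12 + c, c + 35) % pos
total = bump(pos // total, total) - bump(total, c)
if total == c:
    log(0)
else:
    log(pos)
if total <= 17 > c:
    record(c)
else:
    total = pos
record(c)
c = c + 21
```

9

Transformed code:
total = (2 % pos + 5 % 18) * (c + c)
total = total[pos] + 15 - (1 * total + total)
pos = (12 + c + (c + 35)) % pos
total = pos // total + total - (total + c)
if total == c:
    log(0)
else:
    log(pos)
if total <= 17 and 17 > c:
    record(c)
else:
    total = pos
record(c)
c = c + 21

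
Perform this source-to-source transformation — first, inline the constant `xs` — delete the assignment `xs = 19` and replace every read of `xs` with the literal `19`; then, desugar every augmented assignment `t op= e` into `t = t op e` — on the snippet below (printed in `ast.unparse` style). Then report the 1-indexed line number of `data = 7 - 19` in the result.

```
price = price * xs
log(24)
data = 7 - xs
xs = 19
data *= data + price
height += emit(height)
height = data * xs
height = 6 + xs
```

Transformed code:
price = price * 19
log(24)
data = 7 - 19
data = data * (data + price)
height = height + emit(height)
height = data * 19
height = 6 + 19

3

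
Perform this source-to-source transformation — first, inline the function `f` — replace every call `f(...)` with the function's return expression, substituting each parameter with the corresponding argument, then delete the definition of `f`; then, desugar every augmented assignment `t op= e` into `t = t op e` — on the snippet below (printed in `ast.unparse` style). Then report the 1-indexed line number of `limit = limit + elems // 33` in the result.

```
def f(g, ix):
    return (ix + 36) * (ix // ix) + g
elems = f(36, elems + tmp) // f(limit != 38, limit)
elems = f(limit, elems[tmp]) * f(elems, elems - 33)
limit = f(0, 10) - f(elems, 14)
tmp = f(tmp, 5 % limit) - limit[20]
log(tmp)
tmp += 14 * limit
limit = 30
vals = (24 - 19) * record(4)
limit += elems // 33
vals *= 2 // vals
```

9

Transformed code:
elems = ((elems + tmp + 36) * ((elems + tmp) // (elems + tmp)) + 36) // ((limit + 36) * (limit // limit) + (limit != 38))
elems = ((elems[tmp] + 36) * (elems[tmp] // elems[tmp]) + limit) * ((elems - 33 + 36) * ((elems - 33) // (elems - 33)) + elems)
limit = (10 + 36) * (10 // 10) + 0 - ((14 + 36) * (14 // 14) + elems)
tmp = (5 % limit + 36) * (5 % limit // (5 % limit)) + tmp - limit[20]
log(tmp)
tmp = tmp + 14 * limit
limit = 30
vals = (24 - 19) * record(4)
limit = limit + elems // 33
vals = vals * (2 // vals)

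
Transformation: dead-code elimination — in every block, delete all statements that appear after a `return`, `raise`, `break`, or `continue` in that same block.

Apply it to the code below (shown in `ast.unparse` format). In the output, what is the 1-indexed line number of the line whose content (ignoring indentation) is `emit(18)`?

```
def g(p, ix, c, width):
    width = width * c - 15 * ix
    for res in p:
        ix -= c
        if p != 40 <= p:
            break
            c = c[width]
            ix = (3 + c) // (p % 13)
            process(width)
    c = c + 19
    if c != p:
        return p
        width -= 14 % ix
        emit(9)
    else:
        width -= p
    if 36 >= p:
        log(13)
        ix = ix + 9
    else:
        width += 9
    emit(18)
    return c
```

17

Transformed code:
def g(p, ix, c, width):
    width = width * c - 15 * ix
    for res in p:
        ix -= c
        if p != 40 <= p:
            break
    c = c + 19
    if c != p:
        return p
    else:
        width -= p
    if 36 >= p:
        log(13)
        ix = ix + 9
    else:
        width += 9
    emit(18)
    return c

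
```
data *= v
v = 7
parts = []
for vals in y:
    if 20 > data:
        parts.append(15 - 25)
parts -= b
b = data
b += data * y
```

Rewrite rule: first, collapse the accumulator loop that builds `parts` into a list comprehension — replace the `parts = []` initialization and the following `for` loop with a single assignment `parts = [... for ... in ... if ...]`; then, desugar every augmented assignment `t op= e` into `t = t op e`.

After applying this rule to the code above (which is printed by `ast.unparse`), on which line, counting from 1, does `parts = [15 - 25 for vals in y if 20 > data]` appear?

Transformed code:
data = data * v
v = 7
parts = [15 - 25 for vals in y if 20 > data]
parts = parts - b
b = data
b = b + data * y

3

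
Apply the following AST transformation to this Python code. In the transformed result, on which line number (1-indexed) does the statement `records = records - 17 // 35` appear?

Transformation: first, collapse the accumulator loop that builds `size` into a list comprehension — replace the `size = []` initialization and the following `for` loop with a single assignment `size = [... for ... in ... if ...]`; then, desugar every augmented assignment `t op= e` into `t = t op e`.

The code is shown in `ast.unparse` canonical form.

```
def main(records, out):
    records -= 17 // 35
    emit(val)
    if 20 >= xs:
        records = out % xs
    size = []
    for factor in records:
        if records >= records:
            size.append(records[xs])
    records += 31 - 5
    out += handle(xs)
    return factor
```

Transformed code:
def main(records, out):
    records = records - 17 // 35
    emit(val)
    if 20 >= xs:
        records = out % xs
    size = [records[xs] for factor in records if records >= records]
    records = records + (31 - 5)
    out = out + handle(xs)
    return factor

2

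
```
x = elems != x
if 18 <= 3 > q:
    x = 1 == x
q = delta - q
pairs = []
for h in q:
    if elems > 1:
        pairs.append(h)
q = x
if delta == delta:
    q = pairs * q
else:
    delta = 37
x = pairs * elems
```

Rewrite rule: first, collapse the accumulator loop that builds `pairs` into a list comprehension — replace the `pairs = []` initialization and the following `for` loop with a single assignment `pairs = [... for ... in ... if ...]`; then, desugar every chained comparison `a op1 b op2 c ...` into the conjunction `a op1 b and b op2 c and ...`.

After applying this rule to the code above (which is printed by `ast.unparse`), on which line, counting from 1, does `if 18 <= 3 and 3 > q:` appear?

Transformed code:
x = elems != x
if 18 <= 3 and 3 > q:
    x = 1 == x
q = delta - q
pairs = [h for h in q if elems > 1]
q = x
if delta == delta:
    q = pairs * q
else:
    delta = 37
x = pairs * elems

2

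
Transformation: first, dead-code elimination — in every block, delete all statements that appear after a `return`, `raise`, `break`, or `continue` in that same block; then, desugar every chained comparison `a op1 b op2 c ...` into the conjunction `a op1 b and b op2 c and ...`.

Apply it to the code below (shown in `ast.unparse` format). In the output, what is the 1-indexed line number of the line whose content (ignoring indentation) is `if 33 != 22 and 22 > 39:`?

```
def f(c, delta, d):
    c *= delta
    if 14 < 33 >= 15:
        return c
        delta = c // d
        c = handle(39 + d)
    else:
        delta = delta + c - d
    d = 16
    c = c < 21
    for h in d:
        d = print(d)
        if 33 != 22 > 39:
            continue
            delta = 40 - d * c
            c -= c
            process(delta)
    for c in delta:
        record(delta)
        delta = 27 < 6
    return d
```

Transformed code:
def f(c, delta, d):
    c *= delta
    if 14 < 33 and 33 >= 15:
        return c
    else:
        delta = delta + c - d
    d = 16
    c = c < 21
    for h in d:
        d = print(d)
        if 33 != 22 and 22 > 39:
            continue
    for c in delta:
        record(delta)
        delta = 27 < 6
    return d

11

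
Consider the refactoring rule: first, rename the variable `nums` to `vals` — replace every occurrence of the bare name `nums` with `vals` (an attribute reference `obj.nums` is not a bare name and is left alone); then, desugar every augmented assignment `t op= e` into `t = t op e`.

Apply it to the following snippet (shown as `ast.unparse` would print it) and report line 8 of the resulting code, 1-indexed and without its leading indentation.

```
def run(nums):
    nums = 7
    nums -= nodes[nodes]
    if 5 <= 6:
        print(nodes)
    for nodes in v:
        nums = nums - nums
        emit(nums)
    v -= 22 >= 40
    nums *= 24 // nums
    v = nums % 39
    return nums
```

Transformed code:
def run(vals):
    vals = 7
    vals = vals - nodes[nodes]
    if 5 <= 6:
        print(nodes)
    for nodes in v:
        vals = vals - vals
        emit(vals)
    v = v - (22 >= 40)
    vals = vals * (24 // vals)
    v = vals % 39
    return vals

emit(vals)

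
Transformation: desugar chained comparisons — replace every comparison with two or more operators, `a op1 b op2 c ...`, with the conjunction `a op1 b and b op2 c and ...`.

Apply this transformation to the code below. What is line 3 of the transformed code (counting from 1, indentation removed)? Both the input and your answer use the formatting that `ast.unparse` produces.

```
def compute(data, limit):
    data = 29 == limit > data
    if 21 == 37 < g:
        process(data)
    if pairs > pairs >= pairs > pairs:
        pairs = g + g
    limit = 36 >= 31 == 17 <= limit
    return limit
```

Transformed code:
def compute(data, limit):
    data = 29 == limit and limit > data
    if 21 == 37 and 37 < g:
        process(data)
    if pairs > pairs and pairs >= pairs and (pairs > pairs):
        pairs = g + g
    limit = 36 >= 31 and 31 == 17 and (17 <= limit)
    return limit

if 21 == 37 and 37 < g:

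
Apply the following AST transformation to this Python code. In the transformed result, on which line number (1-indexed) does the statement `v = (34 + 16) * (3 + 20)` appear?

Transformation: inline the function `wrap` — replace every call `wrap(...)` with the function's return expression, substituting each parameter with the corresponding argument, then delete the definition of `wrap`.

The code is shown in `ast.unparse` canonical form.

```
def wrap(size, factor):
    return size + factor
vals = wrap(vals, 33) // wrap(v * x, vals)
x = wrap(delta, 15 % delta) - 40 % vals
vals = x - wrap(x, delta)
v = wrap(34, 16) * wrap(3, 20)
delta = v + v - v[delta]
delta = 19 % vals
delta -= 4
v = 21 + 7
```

Transformed code:
vals = (vals + 33) // (v * x + vals)
x = delta + 15 % delta - 40 % vals
vals = x - (x + delta)
v = (34 + 16) * (3 + 20)
delta = v + v - v[delta]
delta = 19 % vals
delta -= 4
v = 21 + 7

4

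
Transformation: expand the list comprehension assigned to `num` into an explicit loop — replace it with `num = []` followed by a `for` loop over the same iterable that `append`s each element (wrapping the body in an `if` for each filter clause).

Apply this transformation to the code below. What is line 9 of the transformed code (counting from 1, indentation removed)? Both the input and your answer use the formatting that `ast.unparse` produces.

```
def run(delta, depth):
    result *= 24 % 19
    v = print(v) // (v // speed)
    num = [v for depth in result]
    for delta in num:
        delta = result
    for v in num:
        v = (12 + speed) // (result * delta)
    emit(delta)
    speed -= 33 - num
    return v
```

for v in num:

Transformed code:
def run(delta, depth):
    result *= 24 % 19
    v = print(v) // (v // speed)
    num = []
    for depth in result:
        num.append(v)
    for delta in num:
        delta = result
    for v in num:
        v = (12 + speed) // (result * delta)
    emit(delta)
    speed -= 33 - num
    return v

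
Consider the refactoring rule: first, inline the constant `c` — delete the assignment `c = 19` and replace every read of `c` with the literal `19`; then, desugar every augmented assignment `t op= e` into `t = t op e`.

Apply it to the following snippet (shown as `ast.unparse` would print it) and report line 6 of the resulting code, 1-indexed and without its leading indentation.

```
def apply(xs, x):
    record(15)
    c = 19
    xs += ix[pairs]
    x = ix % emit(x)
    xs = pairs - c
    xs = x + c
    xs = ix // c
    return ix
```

Transformed code:
def apply(xs, x):
    record(15)
    xs = xs + ix[pairs]
    x = ix % emit(x)
    xs = pairs - 19
    xs = x + 19
    xs = ix // 19
    return ix

xs = x + 19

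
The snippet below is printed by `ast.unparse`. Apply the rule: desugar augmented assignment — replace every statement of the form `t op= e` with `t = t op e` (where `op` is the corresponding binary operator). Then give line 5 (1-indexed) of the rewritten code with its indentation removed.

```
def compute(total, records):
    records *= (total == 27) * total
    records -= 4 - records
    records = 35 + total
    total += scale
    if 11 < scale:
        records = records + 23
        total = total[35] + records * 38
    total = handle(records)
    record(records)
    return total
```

total = total + scale

Transformed code:
def compute(total, records):
    records = records * ((total == 27) * total)
    records = records - (4 - records)
    records = 35 + total
    total = total + scale
    if 11 < scale:
        records = records + 23
        total = total[35] + records * 38
    total = handle(records)
    record(records)
    return total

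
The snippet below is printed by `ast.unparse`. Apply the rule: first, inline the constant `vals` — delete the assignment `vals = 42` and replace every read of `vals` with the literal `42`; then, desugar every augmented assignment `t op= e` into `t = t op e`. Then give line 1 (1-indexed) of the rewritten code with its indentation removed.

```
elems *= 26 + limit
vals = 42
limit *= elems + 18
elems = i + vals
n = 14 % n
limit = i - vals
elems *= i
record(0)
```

Transformed code:
elems = elems * (26 + limit)
limit = limit * (elems + 18)
elems = i + 42
n = 14 % n
limit = i - 42
elems = elems * i
record(0)

elems = elems * (26 + limit)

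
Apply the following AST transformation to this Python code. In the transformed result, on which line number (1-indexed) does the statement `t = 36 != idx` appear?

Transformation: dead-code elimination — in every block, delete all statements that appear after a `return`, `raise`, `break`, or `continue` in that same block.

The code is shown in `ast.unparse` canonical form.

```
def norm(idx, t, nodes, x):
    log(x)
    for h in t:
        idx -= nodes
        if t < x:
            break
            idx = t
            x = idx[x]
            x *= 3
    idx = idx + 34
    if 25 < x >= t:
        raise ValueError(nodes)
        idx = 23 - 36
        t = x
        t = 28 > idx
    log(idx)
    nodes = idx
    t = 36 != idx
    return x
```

Transformed code:
def norm(idx, t, nodes, x):
    log(x)
    for h in t:
        idx -= nodes
        if t < x:
            break
    idx = idx + 34
    if 25 < x >= t:
        raise ValueError(nodes)
    log(idx)
    nodes = idx
    t = 36 != idx
    return x

12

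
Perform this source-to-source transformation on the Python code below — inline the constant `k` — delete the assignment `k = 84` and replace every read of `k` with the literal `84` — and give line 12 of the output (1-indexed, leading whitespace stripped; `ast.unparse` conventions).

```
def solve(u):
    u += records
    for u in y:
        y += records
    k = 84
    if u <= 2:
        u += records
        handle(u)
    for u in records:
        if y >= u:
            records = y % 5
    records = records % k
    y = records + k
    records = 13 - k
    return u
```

Transformed code:
def solve(u):
    u += records
    for u in y:
        y += records
    if u <= 2:
        u += records
        handle(u)
    for u in records:
        if y >= u:
            records = y % 5
    records = records % 84
    y = records + 84
    records = 13 - 84
    return u

y = records + 84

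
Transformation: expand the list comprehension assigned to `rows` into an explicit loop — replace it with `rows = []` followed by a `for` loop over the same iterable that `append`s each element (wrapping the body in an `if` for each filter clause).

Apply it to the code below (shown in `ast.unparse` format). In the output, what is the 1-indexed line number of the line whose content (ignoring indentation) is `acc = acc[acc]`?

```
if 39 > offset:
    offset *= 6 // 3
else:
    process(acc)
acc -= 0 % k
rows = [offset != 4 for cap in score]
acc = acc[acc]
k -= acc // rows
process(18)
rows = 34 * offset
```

9

Transformed code:
if 39 > offset:
    offset *= 6 // 3
else:
    process(acc)
acc -= 0 % k
rows = []
for cap in score:
    rows.append(offset != 4)
acc = acc[acc]
k -= acc // rows
process(18)
rows = 34 * offset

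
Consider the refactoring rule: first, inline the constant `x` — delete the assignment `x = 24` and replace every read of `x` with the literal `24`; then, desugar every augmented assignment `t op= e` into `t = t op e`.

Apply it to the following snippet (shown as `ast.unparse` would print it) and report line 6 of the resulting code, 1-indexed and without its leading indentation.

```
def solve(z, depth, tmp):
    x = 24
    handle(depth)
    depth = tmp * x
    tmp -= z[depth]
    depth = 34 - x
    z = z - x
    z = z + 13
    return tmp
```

z = z - 24

Transformed code:
def solve(z, depth, tmp):
    handle(depth)
    depth = tmp * 24
    tmp = tmp - z[depth]
    depth = 34 - 24
    z = z - 24
    z = z + 13
    return tmp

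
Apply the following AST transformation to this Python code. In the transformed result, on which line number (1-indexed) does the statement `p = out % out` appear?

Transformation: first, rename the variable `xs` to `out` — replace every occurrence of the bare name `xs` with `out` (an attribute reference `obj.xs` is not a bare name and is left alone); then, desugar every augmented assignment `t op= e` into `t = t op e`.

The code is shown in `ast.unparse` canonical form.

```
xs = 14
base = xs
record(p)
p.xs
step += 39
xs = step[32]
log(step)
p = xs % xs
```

8

Transformed code:
out = 14
base = out
record(p)
p.xs
step = step + 39
out = step[32]
log(step)
p = out % out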